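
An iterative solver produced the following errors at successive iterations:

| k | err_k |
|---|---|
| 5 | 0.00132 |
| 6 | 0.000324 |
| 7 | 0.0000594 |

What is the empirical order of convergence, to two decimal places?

1.21

p ≈ ln(err_7/err_6) / ln(err_6/err_5)
  = ln(0.0000594/0.000324) / ln(0.000324/0.00132)
  = ln(0.183333) / ln(0.245455)
  = -1.69645 / -1.40464 ≈ 1.20775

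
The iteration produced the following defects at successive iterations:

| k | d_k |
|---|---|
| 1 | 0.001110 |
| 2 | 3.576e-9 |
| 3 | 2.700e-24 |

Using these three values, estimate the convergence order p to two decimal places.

2.75

p ≈ ln(d_3/d_2) / ln(d_2/d_1)
  = ln(2.700e-24/3.576e-9) / ln(3.576e-9/0.001110)
  = ln(7.55034e-16) / ln(3.22162e-06)
  = -34.81977 / -12.64563 ≈ 2.75350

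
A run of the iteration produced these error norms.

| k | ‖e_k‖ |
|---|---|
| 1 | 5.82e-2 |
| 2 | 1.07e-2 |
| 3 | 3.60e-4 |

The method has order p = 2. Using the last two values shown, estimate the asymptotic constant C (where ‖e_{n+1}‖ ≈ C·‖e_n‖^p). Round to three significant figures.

3.14

C ≈ ‖e_3‖ / ‖e_2‖^2
  = 3.60e-4 / (1.07e-2)^2
  = 3.60e-4 / 0.00011449 ≈ 3.1444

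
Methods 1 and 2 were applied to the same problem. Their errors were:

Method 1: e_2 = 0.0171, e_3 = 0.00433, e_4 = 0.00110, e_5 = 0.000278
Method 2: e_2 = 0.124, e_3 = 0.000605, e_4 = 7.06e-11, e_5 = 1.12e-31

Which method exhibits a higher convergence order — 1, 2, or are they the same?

2

Method 1: p ≈ ln(0.000278/0.00110)/ln(0.00110/0.00433) ≈ 1.00.
Method 2: p ≈ ln(1.12e-31/7.06e-11)/ln(7.06e-11/0.000605) ≈ 3.00.
Method 2 has the higher order (≈3.0 vs ≈1.0).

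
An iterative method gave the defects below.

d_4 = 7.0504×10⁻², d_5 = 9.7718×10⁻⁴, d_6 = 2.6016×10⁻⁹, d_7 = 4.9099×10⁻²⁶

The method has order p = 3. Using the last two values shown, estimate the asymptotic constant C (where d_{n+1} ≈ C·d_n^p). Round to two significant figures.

2.8

C ≈ d_7 / d_6^3
  = 4.9099×10⁻²⁶ / (2.6016×10⁻⁹)^3
  = 4.9099×10⁻²⁶ / 1.76085e-26 ≈ 2.7884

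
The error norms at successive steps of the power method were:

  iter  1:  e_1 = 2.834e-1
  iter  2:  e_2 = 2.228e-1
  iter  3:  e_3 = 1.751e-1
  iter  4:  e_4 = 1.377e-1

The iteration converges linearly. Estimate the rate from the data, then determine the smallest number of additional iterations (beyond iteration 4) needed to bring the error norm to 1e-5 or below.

Rate ρ ≈ e_4/e_3 = 1.377e-1/1.751e-1 = 0.7864.
After j more steps, e_{4+j} ≈ 1.377e-1·ρ^j; need ρ^j ≤ 1e-5/1.377e-1 = 7.26216e-05.
j ≥ ln(7.26216e-05)/ln(0.7864) = -9.5302/-0.24029 = 39.661.
So 40 more iterations are needed.

40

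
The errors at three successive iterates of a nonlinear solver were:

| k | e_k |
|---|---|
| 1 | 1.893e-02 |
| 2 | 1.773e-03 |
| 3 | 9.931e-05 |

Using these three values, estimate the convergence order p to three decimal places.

p ≈ ln(e_3/e_2) / ln(e_2/e_1)
  = ln(9.931e-05/1.773e-03) / ln(1.773e-03/1.893e-02)
  = ln(0.0560124) / ln(0.0936609)
  = -2.882182 / -2.368074 ≈ 1.217100

1.217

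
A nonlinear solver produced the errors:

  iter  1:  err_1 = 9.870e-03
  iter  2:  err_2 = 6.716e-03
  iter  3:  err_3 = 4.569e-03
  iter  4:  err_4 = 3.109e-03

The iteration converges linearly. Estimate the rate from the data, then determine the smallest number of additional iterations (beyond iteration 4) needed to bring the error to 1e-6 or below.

21

Rate ρ ≈ err_4/err_3 = 3.109e-03/4.569e-03 = 0.6805.
After j more steps, err_{4+j} ≈ 3.109e-03·ρ^j; need ρ^j ≤ 1e-6/3.109e-03 = 0.000321647.
j ≥ ln(0.000321647)/ln(0.6805) = -8.0421/-0.38493 = 20.892.
So 21 more iterations are needed.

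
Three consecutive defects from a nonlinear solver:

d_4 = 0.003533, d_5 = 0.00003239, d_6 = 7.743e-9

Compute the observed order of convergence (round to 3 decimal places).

p ≈ ln(d_6/d_5) / ln(d_5/d_4)
  = ln(7.743e-9/0.00003239) / ln(0.00003239/0.003533)
  = ln(0.000239055) / ln(0.00916785)
  = -8.338817 / -4.692052 ≈ 1.777222

1.777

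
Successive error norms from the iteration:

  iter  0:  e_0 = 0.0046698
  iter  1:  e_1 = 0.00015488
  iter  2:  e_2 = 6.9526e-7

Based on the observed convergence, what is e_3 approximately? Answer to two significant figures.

1.3e-10

First estimate the order: p ≈ ln(e_2/e_1) / ln(e_1/e_0) = ln(6.9526e-7/0.00015488)/ln(0.00015488/0.0046698) = ln(0.00448902)/ln(0.0331663) ≈ 1.5871.
Then e_3 ≈ e_2·(e_2/e_1)^p = 6.9526e-7·(0.00448902)^1.5871 = 6.9526e-7·0.000187815 ≈ 1.306e-10.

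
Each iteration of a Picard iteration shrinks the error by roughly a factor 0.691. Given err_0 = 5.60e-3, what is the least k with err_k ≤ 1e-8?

36

After k steps, err_k ≈ 5.60e-3·0.691^k.
Need 0.691^k ≤ 1e-8/5.60e-3 = 1.78571e-06.
k ≥ ln(1.78571e-06)/ln(0.691) = -13.2357/-0.36962 = 35.809.
Smallest integer k = 36.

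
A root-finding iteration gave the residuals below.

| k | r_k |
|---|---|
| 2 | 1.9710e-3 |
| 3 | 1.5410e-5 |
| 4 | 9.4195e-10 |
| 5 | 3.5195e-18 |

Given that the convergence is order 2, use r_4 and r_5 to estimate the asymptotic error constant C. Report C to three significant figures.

3.97

C ≈ r_5 / r_4^2
  = 3.5195e-18 / (9.4195e-10)^2
  = 3.5195e-18 / 8.8727e-19 ≈ 3.9667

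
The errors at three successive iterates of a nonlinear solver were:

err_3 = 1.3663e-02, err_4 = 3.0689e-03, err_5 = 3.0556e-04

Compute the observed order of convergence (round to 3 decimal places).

p ≈ ln(err_5/err_4) / ln(err_4/err_3)
  = ln(3.0556e-04/3.0689e-03) / ln(3.0689e-03/1.3663e-02)
  = ln(0.0995666) / ln(0.224614)
  = -2.306929 / -1.493372 ≈ 1.544779

1.545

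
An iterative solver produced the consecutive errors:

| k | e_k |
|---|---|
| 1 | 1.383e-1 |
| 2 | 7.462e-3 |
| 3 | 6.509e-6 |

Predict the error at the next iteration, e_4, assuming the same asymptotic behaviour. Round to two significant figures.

2.7e-13

First estimate the order: p ≈ ln(e_3/e_2) / ln(e_2/e_1) = ln(6.509e-6/7.462e-3)/ln(7.462e-3/1.383e-1) = ln(0.000872286)/ln(0.0539552) ≈ 2.4128.
Then e_4 ≈ e_3·(e_3/e_2)^p = 6.509e-6·(0.000872286)^2.4128 = 6.509e-6·4.15357e-08 ≈ 2.704e-13.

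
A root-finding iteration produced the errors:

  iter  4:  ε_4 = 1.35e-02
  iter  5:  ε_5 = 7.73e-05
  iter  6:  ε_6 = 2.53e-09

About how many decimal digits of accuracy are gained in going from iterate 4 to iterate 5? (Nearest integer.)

2

Digits gained ≈ log₁₀(ε_4/ε_5) = log₁₀(1.35e-02/7.73e-05) = log₁₀(174.644) ≈ 2.242.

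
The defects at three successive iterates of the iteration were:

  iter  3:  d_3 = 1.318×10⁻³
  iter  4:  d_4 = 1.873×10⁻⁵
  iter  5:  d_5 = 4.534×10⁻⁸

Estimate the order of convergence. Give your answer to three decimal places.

p ≈ ln(d_5/d_4) / ln(d_4/d_3)
  = ln(4.534×10⁻⁸/1.873×10⁻⁵) / ln(1.873×10⁻⁵/1.318×10⁻³)
  = ln(0.00242072) / ln(0.0142109)
  = -6.023690 / -4.253746 ≈ 1.416091

1.416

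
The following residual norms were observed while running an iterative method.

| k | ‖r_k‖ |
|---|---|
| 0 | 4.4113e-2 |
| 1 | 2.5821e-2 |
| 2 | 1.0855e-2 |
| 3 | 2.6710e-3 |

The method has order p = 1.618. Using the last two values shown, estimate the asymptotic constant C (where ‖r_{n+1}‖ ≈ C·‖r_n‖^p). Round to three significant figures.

C ≈ ‖r_3‖ / ‖r_2‖^1.618
  = 2.6710e-3 / (1.0855e-2)^1.618
  = 2.6710e-3 / 0.000663207 ≈ 4.0274

4.03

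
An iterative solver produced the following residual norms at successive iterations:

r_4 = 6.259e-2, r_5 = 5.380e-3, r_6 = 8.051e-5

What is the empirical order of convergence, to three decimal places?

p ≈ ln(r_6/r_5) / ln(r_5/r_4)
  = ln(8.051e-5/5.380e-3) / ln(5.380e-3/6.259e-2)
  = ln(0.0149647) / ln(0.0859562)
  = -4.202061 / -2.453917 ≈ 1.712389

1.712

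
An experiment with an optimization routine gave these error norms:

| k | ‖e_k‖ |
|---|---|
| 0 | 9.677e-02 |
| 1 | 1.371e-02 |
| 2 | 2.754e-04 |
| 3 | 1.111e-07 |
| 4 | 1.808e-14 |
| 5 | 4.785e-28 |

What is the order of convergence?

2

Consecutive ratios: ‖e_5‖/‖e_4‖ = 4.785e-28/1.808e-14 = 2.64657e-14, ‖e_4‖/‖e_3‖ = 1.808e-14/1.111e-07 = 1.62736e-07.
p ≈ ln(2.64657e-14)/ln(1.62736e-07) = -31.2629/-15.6311 ≈ 2.00.
So the convergence is quadratic (order 2).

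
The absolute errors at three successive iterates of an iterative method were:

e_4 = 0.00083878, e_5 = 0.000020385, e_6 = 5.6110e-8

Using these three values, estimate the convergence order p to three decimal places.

p ≈ ln(e_6/e_5) / ln(e_5/e_4)
  = ln(5.6110e-8/0.000020385) / ln(0.000020385/0.00083878)
  = ln(0.00275251) / ln(0.0243032)
  = -5.895242 / -3.717147 ≈ 1.585959

1.586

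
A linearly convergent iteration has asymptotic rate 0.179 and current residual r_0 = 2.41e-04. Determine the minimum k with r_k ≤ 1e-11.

After k steps, r_k ≈ 2.41e-04·0.179^k.
Need 0.179^k ≤ 1e-11/2.41e-04 = 4.14938e-08.
k ≥ ln(4.14938e-08)/ln(0.179) = -16.9977/-1.72037 = 9.880.
Smallest integer k = 10.

10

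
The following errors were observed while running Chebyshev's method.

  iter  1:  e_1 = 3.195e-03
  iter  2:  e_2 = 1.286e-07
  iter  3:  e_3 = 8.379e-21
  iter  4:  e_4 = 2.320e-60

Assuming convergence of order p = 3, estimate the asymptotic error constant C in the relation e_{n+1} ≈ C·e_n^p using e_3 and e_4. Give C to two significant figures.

3.9

C ≈ e_4 / e_3^3
  = 2.320e-60 / (8.379e-21)^3
  = 2.320e-60 / 5.8827e-61 ≈ 3.9438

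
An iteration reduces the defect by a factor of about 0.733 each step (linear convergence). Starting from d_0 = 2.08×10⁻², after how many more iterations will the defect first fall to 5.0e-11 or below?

After k steps, d_k ≈ 2.08×10⁻²·0.733^k.
Need 0.733^k ≤ 5.0e-11/2.08×10⁻² = 2.40385e-09.
k ≥ ln(2.40385e-09)/ln(0.733) = -19.8462/-0.31061 = 63.894.
Smallest integer k = 64.

64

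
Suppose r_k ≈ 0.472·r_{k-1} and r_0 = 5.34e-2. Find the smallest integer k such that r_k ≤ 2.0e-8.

20

After k steps, r_k ≈ 5.34e-2·0.472^k.
Need 0.472^k ≤ 2.0e-8/5.34e-2 = 3.74532e-07.
k ≥ ln(3.74532e-07)/ln(0.472) = -14.7976/-0.75078 = 19.710.
Smallest integer k = 20.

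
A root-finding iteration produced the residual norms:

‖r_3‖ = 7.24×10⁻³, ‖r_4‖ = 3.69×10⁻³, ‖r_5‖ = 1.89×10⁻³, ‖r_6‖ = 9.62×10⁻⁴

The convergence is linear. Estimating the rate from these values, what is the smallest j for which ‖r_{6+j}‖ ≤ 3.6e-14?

Rate ρ ≈ ‖r_6‖/‖r_5‖ = 9.62×10⁻⁴/1.89×10⁻³ = 0.5090.
After j more steps, ‖r_{6+j}‖ ≈ 9.62×10⁻⁴·ρ^j; need ρ^j ≤ 3.6e-14/9.62×10⁻⁴ = 3.7422e-11.
j ≥ ln(3.7422e-11)/ln(0.5090) = -24.0088/-0.67531 = 35.552.
So 36 more iterations are needed.

36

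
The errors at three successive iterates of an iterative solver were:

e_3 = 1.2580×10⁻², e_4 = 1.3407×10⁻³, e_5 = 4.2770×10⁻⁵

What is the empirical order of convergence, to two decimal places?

1.54

p ≈ ln(e_5/e_4) / ln(e_4/e_3)
  = ln(4.2770×10⁻⁵/1.3407×10⁻³) / ln(1.3407×10⁻³/1.2580×10⁻²)
  = ln(0.0319012) / ln(0.106574)
  = -3.44511 / -2.23892 ≈ 1.53874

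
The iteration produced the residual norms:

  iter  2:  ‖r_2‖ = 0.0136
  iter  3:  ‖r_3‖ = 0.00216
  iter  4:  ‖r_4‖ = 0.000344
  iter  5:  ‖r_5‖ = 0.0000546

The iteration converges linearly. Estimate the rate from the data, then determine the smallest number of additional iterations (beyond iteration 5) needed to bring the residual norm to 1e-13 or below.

Rate ρ ≈ ‖r_5‖/‖r_4‖ = 0.0000546/0.000344 = 0.1587.
After j more steps, ‖r_{5+j}‖ ≈ 0.0000546·ρ^j; need ρ^j ≤ 1e-13/0.0000546 = 1.8315e-09.
j ≥ ln(1.8315e-09)/ln(0.1587) = -20.1181/-1.84074 = 10.929.
So 11 more iterations are needed.

11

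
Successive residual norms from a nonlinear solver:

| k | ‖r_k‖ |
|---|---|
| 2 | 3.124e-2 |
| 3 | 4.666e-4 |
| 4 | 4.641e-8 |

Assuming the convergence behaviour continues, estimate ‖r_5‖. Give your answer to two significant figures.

7.8e-17

First estimate the order: p ≈ ln(‖r_4‖/‖r_3‖) / ln(‖r_3‖/‖r_2‖) = ln(4.641e-8/4.666e-4)/ln(4.666e-4/3.124e-2) = ln(9.94642e-05)/ln(0.014936) ≈ 2.1921.
Then ‖r_5‖ ≈ ‖r_4‖·(‖r_4‖/‖r_3‖)^p = 4.641e-8·(9.94642e-05)^2.1921 = 4.641e-8·1.68456e-09 ≈ 7.818e-17.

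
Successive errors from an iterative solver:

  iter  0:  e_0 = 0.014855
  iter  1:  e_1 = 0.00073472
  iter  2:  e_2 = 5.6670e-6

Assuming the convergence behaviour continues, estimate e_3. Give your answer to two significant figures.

First estimate the order: p ≈ ln(e_2/e_1) / ln(e_1/e_0) = ln(5.6670e-6/0.00073472)/ln(0.00073472/0.014855) = ln(0.00771314)/ln(0.0494594) ≈ 1.6180.
Then e_3 ≈ e_2·(e_2/e_1)^p = 5.6670e-6·(0.00771314)^1.6180 = 5.6670e-6·0.00038154 ≈ 2.162e-09.

2.2e-9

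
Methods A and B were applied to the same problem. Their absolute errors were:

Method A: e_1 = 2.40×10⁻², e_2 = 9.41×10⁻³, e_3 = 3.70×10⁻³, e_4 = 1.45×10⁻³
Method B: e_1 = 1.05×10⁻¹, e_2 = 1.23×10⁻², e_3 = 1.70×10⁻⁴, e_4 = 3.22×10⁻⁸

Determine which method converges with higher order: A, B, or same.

B

Method A: p ≈ ln(1.45×10⁻³/3.70×10⁻³)/ln(3.70×10⁻³/9.41×10⁻³) ≈ 1.00.
Method B: p ≈ ln(3.22×10⁻⁸/1.70×10⁻⁴)/ln(1.70×10⁻⁴/1.23×10⁻²) ≈ 2.00.
Method B has the higher order (≈2.0 vs ≈1.0).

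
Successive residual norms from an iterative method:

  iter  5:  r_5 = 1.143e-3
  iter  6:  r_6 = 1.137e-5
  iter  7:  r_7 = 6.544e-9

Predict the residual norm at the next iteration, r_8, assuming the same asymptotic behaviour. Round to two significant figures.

First estimate the order: p ≈ ln(r_7/r_6) / ln(r_6/r_5) = ln(6.544e-9/1.137e-5)/ln(1.137e-5/1.143e-3) = ln(0.00057555)/ln(0.00994751) ≈ 1.6181.
Then r_8 ≈ r_7·(r_7/r_6)^p = 6.544e-9·(0.00057555)^1.6181 = 6.544e-9·5.72124e-06 ≈ 3.744e-14.

3.7e-14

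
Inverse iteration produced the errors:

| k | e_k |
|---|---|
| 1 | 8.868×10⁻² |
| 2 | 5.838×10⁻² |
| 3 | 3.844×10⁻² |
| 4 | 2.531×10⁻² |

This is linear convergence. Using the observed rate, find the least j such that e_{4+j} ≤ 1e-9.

Rate ρ ≈ e_4/e_3 = 2.531×10⁻²/3.844×10⁻² = 0.6584.
After j more steps, e_{4+j} ≈ 2.531×10⁻²·ρ^j; need ρ^j ≤ 1e-9/2.531×10⁻² = 3.95101e-08.
j ≥ ln(3.95101e-08)/ln(0.6584) = -17.0467/-0.41794 = 40.787.
So 41 more iterations are needed.

41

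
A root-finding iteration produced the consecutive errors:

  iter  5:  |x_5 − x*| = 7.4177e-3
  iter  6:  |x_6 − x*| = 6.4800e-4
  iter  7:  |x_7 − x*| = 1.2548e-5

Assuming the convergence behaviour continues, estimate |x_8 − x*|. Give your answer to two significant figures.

First estimate the order: p ≈ ln(|x_7 − x*|/|x_6 − x*|) / ln(|x_6 − x*|/|x_5 − x*|) = ln(1.2548e-5/6.4800e-4)/ln(6.4800e-4/7.4177e-3) = ln(0.0193642)/ln(0.0873586) ≈ 1.6180.
Then |x_8 − x*| ≈ |x_7 − x*|·(|x_7 − x*|/|x_6 − x*|)^p = 1.2548e-5·(0.0193642)^1.6180 = 1.2548e-5·0.00169186 ≈ 2.123e-08.

2.1e-8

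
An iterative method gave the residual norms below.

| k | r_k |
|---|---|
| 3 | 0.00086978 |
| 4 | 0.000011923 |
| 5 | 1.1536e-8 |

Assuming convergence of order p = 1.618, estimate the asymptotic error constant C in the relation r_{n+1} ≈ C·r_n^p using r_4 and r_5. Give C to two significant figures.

1.1

C ≈ r_5 / r_4^1.618
  = 1.1536e-8 / (0.000011923)^1.618
  = 1.1536e-8 / 1.08042e-08 ≈ 1.0677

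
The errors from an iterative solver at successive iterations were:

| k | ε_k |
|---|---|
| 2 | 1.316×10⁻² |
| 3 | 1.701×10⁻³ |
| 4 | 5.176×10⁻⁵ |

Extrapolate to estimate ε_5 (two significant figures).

1.3e-7

First estimate the order: p ≈ ln(ε_4/ε_3) / ln(ε_3/ε_2) = ln(5.176×10⁻⁵/1.701×10⁻³)/ln(1.701×10⁻³/1.316×10⁻²) = ln(0.0304292)/ln(0.129255) ≈ 1.7069.
Then ε_5 ≈ ε_4·(ε_4/ε_3)^p = 5.176×10⁻⁵·(0.0304292)^1.7069 = 5.176×10⁻⁵·0.00257708 ≈ 1.334e-07.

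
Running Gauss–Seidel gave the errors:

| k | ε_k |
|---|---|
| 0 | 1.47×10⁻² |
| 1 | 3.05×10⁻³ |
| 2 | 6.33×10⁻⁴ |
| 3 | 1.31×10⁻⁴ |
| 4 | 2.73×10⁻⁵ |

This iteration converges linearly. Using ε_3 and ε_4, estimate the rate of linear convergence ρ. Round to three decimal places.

0.208

ρ ≈ ε_4/ε_3 = 2.73×10⁻⁵/1.31×10⁻⁴ = 0.20840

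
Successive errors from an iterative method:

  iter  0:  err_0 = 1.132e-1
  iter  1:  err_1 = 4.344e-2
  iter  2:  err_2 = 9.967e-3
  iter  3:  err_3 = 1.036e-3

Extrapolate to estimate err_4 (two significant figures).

First estimate the order: p ≈ ln(err_3/err_2) / ln(err_2/err_1) = ln(1.036e-3/9.967e-3)/ln(9.967e-3/4.344e-2) = ln(0.103943)/ln(0.229443) ≈ 1.5379.
Then err_4 ≈ err_3·(err_3/err_2)^p = 1.036e-3·(0.103943)^1.5379 = 1.036e-3·0.030756 ≈ 3.186e-05.

3.2e-5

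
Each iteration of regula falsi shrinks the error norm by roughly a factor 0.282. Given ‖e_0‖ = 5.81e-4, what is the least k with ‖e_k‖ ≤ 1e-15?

After k steps, ‖e_k‖ ≈ 5.81e-4·0.282^k.
Need 0.282^k ≤ 1e-15/5.81e-4 = 1.72117e-12.
k ≥ ln(1.72117e-12)/ln(0.282) = -27.0880/-1.26585 = 21.399.
Smallest integer k = 22.

22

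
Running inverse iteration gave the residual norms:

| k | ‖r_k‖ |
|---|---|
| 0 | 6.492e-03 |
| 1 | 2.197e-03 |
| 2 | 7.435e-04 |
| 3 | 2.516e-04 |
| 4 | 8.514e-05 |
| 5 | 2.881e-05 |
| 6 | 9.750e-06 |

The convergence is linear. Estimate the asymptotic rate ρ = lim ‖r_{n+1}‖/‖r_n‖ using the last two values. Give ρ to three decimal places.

ρ ≈ ‖r_6‖/‖r_5‖ = 9.750e-06/2.881e-05 = 0.33842

0.338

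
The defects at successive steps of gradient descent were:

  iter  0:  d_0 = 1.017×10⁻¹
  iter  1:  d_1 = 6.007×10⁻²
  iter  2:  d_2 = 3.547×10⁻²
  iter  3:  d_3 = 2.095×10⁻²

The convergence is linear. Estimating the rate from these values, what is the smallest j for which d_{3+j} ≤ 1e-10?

37

Rate ρ ≈ d_3/d_2 = 2.095×10⁻²/3.547×10⁻² = 0.5906.
After j more steps, d_{3+j} ≈ 2.095×10⁻²·ρ^j; need ρ^j ≤ 1e-10/2.095×10⁻² = 4.77327e-09.
j ≥ ln(4.77327e-09)/ln(0.5906) = -19.1602/-0.52662 = 36.383.
So 37 more iterations are needed.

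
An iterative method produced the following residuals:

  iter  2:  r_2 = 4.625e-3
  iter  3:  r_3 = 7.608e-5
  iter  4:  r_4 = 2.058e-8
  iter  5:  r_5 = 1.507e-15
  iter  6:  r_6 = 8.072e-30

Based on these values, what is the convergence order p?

Consecutive ratios: r_6/r_5 = 8.072e-30/1.507e-15 = 5.35634e-15, r_5/r_4 = 1.507e-15/2.058e-8 = 7.32264e-08.
p ≈ ln(5.35634e-15)/ln(7.32264e-08) = -32.8605/-16.4297 ≈ 2.00.
So the convergence is quadratic (order 2).

2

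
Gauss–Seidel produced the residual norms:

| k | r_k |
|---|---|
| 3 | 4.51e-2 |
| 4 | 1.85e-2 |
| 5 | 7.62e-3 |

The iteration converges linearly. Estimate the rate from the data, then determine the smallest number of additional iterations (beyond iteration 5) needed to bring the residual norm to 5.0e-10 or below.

Rate ρ ≈ r_5/r_4 = 7.62e-3/1.85e-2 = 0.4119.
After j more steps, r_{5+j} ≈ 7.62e-3·ρ^j; need ρ^j ≤ 5.0e-10/7.62e-3 = 6.56168e-08.
j ≥ ln(6.56168e-08)/ln(0.4119) = -16.5394/-0.88697 = 18.647.
So 19 more iterations are needed.

19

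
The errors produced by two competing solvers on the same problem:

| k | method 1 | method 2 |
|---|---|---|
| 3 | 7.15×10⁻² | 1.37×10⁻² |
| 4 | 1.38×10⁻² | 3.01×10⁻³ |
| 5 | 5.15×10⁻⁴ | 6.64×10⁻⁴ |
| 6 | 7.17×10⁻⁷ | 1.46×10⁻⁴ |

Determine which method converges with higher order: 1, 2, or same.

1

Method 1: p ≈ ln(7.17×10⁻⁷/5.15×10⁻⁴)/ln(5.15×10⁻⁴/1.38×10⁻²) ≈ 2.00.
Method 2: p ≈ ln(1.46×10⁻⁴/6.64×10⁻⁴)/ln(6.64×10⁻⁴/3.01×10⁻³) ≈ 1.00.
Method 1 has the higher order (≈2.0 vs ≈1.0).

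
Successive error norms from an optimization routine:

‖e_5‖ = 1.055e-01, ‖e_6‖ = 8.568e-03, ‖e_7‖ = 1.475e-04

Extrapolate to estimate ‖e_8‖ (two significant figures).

First estimate the order: p ≈ ln(‖e_7‖/‖e_6‖) / ln(‖e_6‖/‖e_5‖) = ln(1.475e-04/8.568e-03)/ln(8.568e-03/1.055e-01) = ln(0.0172152)/ln(0.0812133) ≈ 1.6179.
Then ‖e_8‖ ≈ ‖e_7‖·(‖e_7‖/‖e_6‖)^p = 1.475e-04·(0.0172152)^1.6179 = 1.475e-04·0.00139921 ≈ 2.064e-07.

2.1e-7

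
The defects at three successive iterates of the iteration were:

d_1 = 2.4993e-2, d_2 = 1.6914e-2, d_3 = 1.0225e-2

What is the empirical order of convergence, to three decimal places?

1.289

p ≈ ln(d_3/d_2) / ln(d_2/d_1)
  = ln(1.0225e-2/1.6914e-2) / ln(1.6914e-2/2.4993e-2)
  = ln(0.604529) / ln(0.676749)
  = -0.503306 / -0.390455 ≈ 1.289024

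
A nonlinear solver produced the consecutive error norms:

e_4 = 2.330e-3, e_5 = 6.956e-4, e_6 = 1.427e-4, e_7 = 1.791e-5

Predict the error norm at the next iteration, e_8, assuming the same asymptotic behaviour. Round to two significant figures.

First estimate the order: p ≈ ln(e_7/e_6) / ln(e_6/e_5) = ln(1.791e-5/1.427e-4)/ln(1.427e-4/6.956e-4) = ln(0.125508)/ln(0.205147) ≈ 1.3102.
Then e_8 ≈ e_7·(e_7/e_6)^p = 1.791e-5·(0.125508)^1.3102 = 1.791e-5·0.0659294 ≈ 1.181e-06.

1.2e-6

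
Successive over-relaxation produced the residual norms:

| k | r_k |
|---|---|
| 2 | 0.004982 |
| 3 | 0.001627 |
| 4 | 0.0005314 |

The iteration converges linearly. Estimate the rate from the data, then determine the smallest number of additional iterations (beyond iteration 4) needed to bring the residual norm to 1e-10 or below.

14

Rate ρ ≈ r_4/r_3 = 0.0005314/0.001627 = 0.3266.
After j more steps, r_{4+j} ≈ 0.0005314·ρ^j; need ρ^j ≤ 1e-10/0.0005314 = 1.88182e-07.
j ≥ ln(1.88182e-07)/ln(0.3266) = -15.4859/-1.11902 = 13.839.
So 14 more iterations are needed.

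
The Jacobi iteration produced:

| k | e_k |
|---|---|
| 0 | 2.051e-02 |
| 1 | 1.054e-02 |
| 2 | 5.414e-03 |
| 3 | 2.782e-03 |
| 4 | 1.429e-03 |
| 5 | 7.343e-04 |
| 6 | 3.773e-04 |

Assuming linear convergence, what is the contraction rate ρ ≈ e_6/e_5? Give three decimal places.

0.514

ρ ≈ e_6/e_5 = 3.773e-04/7.343e-04 = 0.51382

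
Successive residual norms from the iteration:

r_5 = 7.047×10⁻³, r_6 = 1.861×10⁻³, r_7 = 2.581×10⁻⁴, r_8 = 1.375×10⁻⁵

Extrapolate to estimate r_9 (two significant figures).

1.8e-7

First estimate the order: p ≈ ln(r_8/r_7) / ln(r_7/r_6) = ln(1.375×10⁻⁵/2.581×10⁻⁴)/ln(2.581×10⁻⁴/1.861×10⁻³) = ln(0.0532739)/ln(0.138689) ≈ 1.4843.
Then r_9 ≈ r_8·(r_8/r_7)^p = 1.375×10⁻⁵·(0.0532739)^1.4843 = 1.375×10⁻⁵·0.0128755 ≈ 1.77e-07.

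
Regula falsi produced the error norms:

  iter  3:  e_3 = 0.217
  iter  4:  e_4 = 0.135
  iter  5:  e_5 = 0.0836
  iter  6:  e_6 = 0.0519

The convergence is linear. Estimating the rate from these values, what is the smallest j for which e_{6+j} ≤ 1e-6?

Rate ρ ≈ e_6/e_5 = 0.0519/0.0836 = 0.6208.
After j more steps, e_{6+j} ≈ 0.0519·ρ^j; need ρ^j ≤ 1e-6/0.0519 = 1.92678e-05.
j ≥ ln(1.92678e-05)/ln(0.6208) = -10.8571/-0.47675 = 22.773.
So 23 more iterations are needed.

23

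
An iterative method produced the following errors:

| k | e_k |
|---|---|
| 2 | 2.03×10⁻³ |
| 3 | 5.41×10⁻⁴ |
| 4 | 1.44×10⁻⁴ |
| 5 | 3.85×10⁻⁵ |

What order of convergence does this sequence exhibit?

Consecutive ratios: e_5/e_4 = 3.85×10⁻⁵/1.44×10⁻⁴ = 0.267361, e_4/e_3 = 1.44×10⁻⁴/5.41×10⁻⁴ = 0.266174.
p ≈ ln(0.267361)/ln(0.266174) = -1.3192/-1.3236 ≈ 1.00.
So the convergence is linear (order 1).

1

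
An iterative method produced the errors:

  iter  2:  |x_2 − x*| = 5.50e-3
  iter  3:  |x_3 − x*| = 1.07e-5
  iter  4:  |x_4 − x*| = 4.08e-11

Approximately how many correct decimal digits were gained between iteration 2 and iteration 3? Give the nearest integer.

Digits gained ≈ log₁₀(|x_2 − x*|/|x_3 − x*|) = log₁₀(5.50e-3/1.07e-5) = log₁₀(514.019) ≈ 2.711.

3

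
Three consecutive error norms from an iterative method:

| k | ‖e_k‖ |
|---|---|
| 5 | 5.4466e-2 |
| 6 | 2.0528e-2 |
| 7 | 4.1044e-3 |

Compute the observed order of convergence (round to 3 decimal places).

1.650

p ≈ ln(‖e_7‖/‖e_6‖) / ln(‖e_6‖/‖e_5‖)
  = ln(4.1044e-3/2.0528e-2) / ln(2.0528e-2/5.4466e-2)
  = ln(0.199942) / ln(0.376896)
  = -1.609728 / -0.975786 ≈ 1.649673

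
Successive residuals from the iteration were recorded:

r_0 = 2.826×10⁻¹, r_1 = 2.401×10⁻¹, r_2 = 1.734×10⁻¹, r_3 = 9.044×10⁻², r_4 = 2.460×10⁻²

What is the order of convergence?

Consecutive ratios: r_4/r_3 = 2.460×10⁻²/9.044×10⁻² = 0.272004, r_3/r_2 = 9.044×10⁻²/1.734×10⁻¹ = 0.521569.
p ≈ ln(0.272004)/ln(0.521569) = -1.3019/-0.6509 ≈ 2.00.
So the convergence is quadratic (order 2).

2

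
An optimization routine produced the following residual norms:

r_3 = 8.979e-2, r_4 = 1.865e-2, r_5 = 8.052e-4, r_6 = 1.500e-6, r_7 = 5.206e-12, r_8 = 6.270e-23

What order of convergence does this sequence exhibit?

Consecutive ratios: r_8/r_7 = 6.270e-23/5.206e-12 = 1.20438e-11, r_7/r_6 = 5.206e-12/1.500e-6 = 3.47067e-06.
p ≈ ln(1.20438e-11)/ln(3.47067e-06) = -25.1425/-12.5712 ≈ 2.00.
So the convergence is quadratic (order 2).

2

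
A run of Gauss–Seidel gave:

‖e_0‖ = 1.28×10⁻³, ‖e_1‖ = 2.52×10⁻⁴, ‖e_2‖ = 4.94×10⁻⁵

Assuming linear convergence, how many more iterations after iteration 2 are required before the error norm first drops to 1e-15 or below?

16

Rate ρ ≈ ‖e_2‖/‖e_1‖ = 4.94×10⁻⁵/2.52×10⁻⁴ = 0.1960.
After j more steps, ‖e_{2+j}‖ ≈ 4.94×10⁻⁵·ρ^j; need ρ^j ≤ 1e-15/4.94×10⁻⁵ = 2.02429e-11.
j ≥ ln(2.02429e-11)/ln(0.1960) = -24.6232/-1.62964 = 15.110.
So 16 more iterations are needed.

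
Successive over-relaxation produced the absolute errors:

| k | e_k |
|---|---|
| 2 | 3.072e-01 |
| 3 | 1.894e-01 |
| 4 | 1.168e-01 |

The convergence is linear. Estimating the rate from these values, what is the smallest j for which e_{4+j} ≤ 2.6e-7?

27

Rate ρ ≈ e_4/e_3 = 1.168e-01/1.894e-01 = 0.6167.
After j more steps, e_{4+j} ≈ 1.168e-01·ρ^j; need ρ^j ≤ 2.6e-7/1.168e-01 = 2.22603e-06.
j ≥ ln(2.22603e-06)/ln(0.6167) = -13.0153/-0.48337 = 26.926.
So 27 more iterations are needed.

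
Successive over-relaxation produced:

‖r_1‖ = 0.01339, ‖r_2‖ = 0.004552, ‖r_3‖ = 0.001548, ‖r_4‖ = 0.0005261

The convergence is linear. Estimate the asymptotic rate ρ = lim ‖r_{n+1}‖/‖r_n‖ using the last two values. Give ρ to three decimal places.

0.340

ρ ≈ ‖r_4‖/‖r_3‖ = 0.0005261/0.001548 = 0.33986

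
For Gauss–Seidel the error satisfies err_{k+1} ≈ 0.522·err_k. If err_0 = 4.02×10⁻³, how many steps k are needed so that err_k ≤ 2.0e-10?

26

After k steps, err_k ≈ 4.02×10⁻³·0.522^k.
Need 0.522^k ≤ 2.0e-10/4.02×10⁻³ = 4.97512e-08.
k ≥ ln(4.97512e-08)/ln(0.522) = -16.8162/-0.65009 = 25.867.
Smallest integer k = 26.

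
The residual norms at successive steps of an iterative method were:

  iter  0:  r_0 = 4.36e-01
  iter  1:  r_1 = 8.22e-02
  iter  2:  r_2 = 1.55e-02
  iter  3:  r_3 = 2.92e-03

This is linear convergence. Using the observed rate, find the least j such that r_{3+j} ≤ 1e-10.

Rate ρ ≈ r_3/r_2 = 2.92e-03/1.55e-02 = 0.1884.
After j more steps, r_{3+j} ≈ 2.92e-03·ρ^j; need ρ^j ≤ 1e-10/2.92e-03 = 3.42466e-08.
j ≥ ln(3.42466e-08)/ln(0.1884) = -17.1897/-1.66919 = 10.298.
So 11 more iterations are needed.

11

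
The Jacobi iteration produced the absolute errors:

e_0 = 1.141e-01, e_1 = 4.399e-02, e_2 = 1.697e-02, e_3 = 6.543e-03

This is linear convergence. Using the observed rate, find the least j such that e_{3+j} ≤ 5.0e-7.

10

Rate ρ ≈ e_3/e_2 = 6.543e-03/1.697e-02 = 0.3856.
After j more steps, e_{3+j} ≈ 6.543e-03·ρ^j; need ρ^j ≤ 5.0e-7/6.543e-03 = 7.64175e-05.
j ≥ ln(7.64175e-05)/ln(0.3856) = -9.4793/-0.95295 = 9.947.
So 10 more iterations are needed.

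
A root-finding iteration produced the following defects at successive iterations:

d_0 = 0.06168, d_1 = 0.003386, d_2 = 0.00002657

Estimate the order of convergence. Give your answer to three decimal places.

p ≈ ln(d_2/d_1) / ln(d_1/d_0)
  = ln(0.00002657/0.003386) / ln(0.003386/0.06168)
  = ln(0.00784702) / ln(0.0548962)
  = -4.847621 / -2.902311 ≈ 1.670262

1.670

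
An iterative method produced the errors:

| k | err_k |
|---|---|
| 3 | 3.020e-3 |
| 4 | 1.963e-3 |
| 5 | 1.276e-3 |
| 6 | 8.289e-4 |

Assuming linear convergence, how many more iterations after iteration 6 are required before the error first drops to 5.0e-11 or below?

Rate ρ ≈ err_6/err_5 = 8.289e-4/1.276e-3 = 0.6496.
After j more steps, err_{6+j} ≈ 8.289e-4·ρ^j; need ρ^j ≤ 5.0e-11/8.289e-4 = 6.03209e-08.
j ≥ ln(6.03209e-08)/ln(0.6496) = -16.6236/-0.43140 = 38.534.
So 39 more iterations are needed.

39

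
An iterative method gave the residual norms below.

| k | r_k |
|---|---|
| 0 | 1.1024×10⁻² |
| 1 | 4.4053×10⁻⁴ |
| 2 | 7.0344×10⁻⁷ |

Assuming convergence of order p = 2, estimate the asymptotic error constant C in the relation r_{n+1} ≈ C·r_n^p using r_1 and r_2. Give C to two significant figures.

3.6

C ≈ r_2 / r_1^2
  = 7.0344×10⁻⁷ / (4.4053×10⁻⁴)^2
  = 7.0344×10⁻⁷ / 1.94067e-07 ≈ 3.6247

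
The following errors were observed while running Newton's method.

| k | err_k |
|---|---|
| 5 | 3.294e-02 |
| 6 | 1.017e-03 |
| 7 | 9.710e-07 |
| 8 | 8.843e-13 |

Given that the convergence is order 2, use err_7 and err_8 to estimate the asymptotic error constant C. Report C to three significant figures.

C ≈ err_8 / err_7^2
  = 8.843e-13 / (9.710e-07)^2
  = 8.843e-13 / 9.42841e-13 ≈ 0.93791

0.938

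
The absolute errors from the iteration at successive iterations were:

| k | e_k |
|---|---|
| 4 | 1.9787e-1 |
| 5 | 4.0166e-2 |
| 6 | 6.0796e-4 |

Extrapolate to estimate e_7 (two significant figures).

First estimate the order: p ≈ ln(e_6/e_5) / ln(e_5/e_4) = ln(6.0796e-4/4.0166e-2)/ln(4.0166e-2/1.9787e-1) = ln(0.0151362)/ln(0.202992) ≈ 2.6281.
Then e_7 ≈ e_6·(e_6/e_5)^p = 6.0796e-4·(0.0151362)^2.6281 = 6.0796e-4·1.64779e-05 ≈ 1.002e-08.

1.0e-8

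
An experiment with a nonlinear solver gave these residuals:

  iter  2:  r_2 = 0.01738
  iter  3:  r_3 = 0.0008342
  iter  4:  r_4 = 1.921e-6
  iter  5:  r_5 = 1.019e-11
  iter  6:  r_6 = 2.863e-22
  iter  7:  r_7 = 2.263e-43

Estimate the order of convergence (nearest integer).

Consecutive ratios: r_7/r_6 = 2.263e-43/2.863e-22 = 7.9043e-22, r_6/r_5 = 2.863e-22/1.019e-11 = 2.80962e-11.
p ≈ ln(7.9043e-22)/ln(2.80962e-11) = -48.5895/-24.2954 ≈ 2.00.
So the convergence is quadratic (order 2).

2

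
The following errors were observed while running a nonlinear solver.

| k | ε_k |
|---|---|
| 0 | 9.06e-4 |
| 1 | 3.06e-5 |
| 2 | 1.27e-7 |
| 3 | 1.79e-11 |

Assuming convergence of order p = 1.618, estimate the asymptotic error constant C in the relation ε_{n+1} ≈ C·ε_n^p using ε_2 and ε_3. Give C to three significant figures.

2.58

C ≈ ε_3 / ε_2^1.618
  = 1.79e-11 / (1.27e-7)^1.618
  = 1.79e-11 / 6.94951e-12 ≈ 2.5757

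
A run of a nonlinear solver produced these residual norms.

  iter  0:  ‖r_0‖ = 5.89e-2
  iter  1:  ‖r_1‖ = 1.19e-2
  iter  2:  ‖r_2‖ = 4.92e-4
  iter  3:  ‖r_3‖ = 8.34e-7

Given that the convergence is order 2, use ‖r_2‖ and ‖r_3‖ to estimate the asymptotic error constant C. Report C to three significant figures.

3.45

C ≈ ‖r_3‖ / ‖r_2‖^2
  = 8.34e-7 / (4.92e-4)^2
  = 8.34e-7 / 2.42064e-07 ≈ 3.4454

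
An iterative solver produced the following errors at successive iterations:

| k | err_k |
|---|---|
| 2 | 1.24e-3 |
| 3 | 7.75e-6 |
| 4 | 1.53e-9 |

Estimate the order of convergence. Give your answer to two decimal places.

p ≈ ln(err_4/err_3) / ln(err_3/err_2)
  = ln(1.53e-9/7.75e-6) / ln(7.75e-6/1.24e-3)
  = ln(0.000197419) / ln(0.00625)
  = -8.53018 / -5.07517 ≈ 1.68077

1.68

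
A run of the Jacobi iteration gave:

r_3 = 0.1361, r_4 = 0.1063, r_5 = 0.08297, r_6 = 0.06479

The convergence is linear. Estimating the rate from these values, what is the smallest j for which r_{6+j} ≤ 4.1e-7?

49

Rate ρ ≈ r_6/r_5 = 0.06479/0.08297 = 0.7809.
After j more steps, r_{6+j} ≈ 0.06479·ρ^j; need ρ^j ≤ 4.1e-7/0.06479 = 6.32814e-06.
j ≥ ln(6.32814e-06)/ln(0.7809) = -11.9705/-0.24731 = 48.403.
So 49 more iterations are needed.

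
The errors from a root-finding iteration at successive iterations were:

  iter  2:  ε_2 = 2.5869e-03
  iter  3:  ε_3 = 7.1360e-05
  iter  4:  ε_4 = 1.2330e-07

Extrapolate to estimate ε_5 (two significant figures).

1.6e-12

First estimate the order: p ≈ ln(ε_4/ε_3) / ln(ε_3/ε_2) = ln(1.2330e-07/7.1360e-05)/ln(7.1360e-05/2.5869e-03) = ln(0.00172786)/ln(0.0275851) ≈ 1.7716.
Then ε_5 ≈ ε_4·(ε_4/ε_3)^p = 1.2330e-07·(0.00172786)^1.7716 = 1.2330e-07·1.27635e-05 ≈ 1.574e-12.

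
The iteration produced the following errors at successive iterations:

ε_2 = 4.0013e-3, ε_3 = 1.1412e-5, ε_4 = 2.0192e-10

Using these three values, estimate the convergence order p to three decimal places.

p ≈ ln(ε_4/ε_3) / ln(ε_3/ε_2)
  = ln(2.0192e-10/1.1412e-5) / ln(1.1412e-5/4.0013e-3)
  = ln(1.76937e-05) / ln(0.00285207)
  = -10.942302 / -5.859710 ≈ 1.867379

1.867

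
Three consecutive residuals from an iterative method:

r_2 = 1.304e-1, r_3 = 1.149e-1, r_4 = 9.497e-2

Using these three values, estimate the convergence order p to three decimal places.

p ≈ ln(r_4/r_3) / ln(r_3/r_2)
  = ln(9.497e-2/1.149e-1) / ln(1.149e-1/1.304e-1)
  = ln(0.826545) / ln(0.881135)
  = -0.190501 / -0.126544 ≈ 1.505413

1.505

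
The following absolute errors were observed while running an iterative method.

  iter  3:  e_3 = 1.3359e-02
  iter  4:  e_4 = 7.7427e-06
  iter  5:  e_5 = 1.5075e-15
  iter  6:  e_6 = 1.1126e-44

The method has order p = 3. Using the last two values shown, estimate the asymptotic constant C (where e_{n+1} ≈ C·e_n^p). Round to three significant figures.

C ≈ e_6 / e_5^3
  = 1.1126e-44 / (1.5075e-15)^3
  = 1.1126e-44 / 3.42588e-45 ≈ 3.2476

3.25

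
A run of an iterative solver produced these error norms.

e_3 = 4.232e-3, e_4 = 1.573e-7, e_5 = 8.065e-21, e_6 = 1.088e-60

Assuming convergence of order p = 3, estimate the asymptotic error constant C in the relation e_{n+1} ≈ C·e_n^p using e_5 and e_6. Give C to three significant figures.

2.07

C ≈ e_6 / e_5^3
  = 1.088e-60 / (8.065e-21)^3
  = 1.088e-60 / 5.24582e-61 ≈ 2.074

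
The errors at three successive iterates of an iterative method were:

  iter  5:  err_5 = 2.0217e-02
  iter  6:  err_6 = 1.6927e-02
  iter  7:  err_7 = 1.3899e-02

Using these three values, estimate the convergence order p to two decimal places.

p ≈ ln(err_7/err_6) / ln(err_6/err_5)
  = ln(1.3899e-02/1.6927e-02) / ln(1.6927e-02/2.0217e-02)
  = ln(0.821114) / ln(0.837266)
  = -0.19709 / -0.17761 ≈ 1.10968

1.11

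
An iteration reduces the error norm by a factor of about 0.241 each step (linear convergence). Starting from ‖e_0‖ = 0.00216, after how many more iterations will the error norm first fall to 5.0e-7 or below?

6

After k steps, ‖e_k‖ ≈ 0.00216·0.241^k.
Need 0.241^k ≤ 5.0e-7/0.00216 = 0.000231481.
k ≥ ln(0.000231481)/ln(0.241) = -8.3710/-1.42296 = 5.883.
Smallest integer k = 6.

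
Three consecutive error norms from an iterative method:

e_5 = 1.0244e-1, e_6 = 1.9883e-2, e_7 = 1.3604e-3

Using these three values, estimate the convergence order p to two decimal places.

1.64

p ≈ ln(e_7/e_6) / ln(e_6/e_5)
  = ln(1.3604e-3/1.9883e-2) / ln(1.9883e-2/1.0244e-1)
  = ln(0.0684203) / ln(0.194094)
  = -2.68209 / -1.63941 ≈ 1.63601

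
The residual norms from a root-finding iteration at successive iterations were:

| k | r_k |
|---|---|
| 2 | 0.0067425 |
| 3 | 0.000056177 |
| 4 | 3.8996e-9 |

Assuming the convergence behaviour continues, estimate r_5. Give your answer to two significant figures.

1.9e-17

First estimate the order: p ≈ ln(r_4/r_3) / ln(r_3/r_2) = ln(3.8996e-9/0.000056177)/ln(0.000056177/0.0067425) = ln(6.94163e-05)/ln(0.00833178) ≈ 2.0000.
Then r_5 ≈ r_4·(r_4/r_3)^p = 3.8996e-9·(6.94163e-05)^2.0000 = 3.8996e-9·4.81862e-09 ≈ 1.879e-17.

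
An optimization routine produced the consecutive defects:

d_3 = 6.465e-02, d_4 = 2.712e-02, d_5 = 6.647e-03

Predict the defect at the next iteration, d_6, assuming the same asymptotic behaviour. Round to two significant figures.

6.8e-4

First estimate the order: p ≈ ln(d_5/d_4) / ln(d_4/d_3) = ln(6.647e-03/2.712e-02)/ln(2.712e-02/6.465e-02) = ln(0.245096)/ln(0.41949) ≈ 1.6186.
Then d_6 ≈ d_5·(d_5/d_4)^p = 6.647e-03·(0.245096)^1.6186 = 6.647e-03·0.102702 ≈ 0.0006827.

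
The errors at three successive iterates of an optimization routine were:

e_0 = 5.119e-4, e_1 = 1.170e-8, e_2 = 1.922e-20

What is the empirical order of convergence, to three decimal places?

p ≈ ln(e_2/e_1) / ln(e_1/e_0)
  = ln(1.922e-20/1.170e-8) / ln(1.170e-8/5.119e-4)
  = ln(1.64274e-12) / ln(2.2856e-05)
  = -27.134656 / -10.686297 ≈ 2.539201

2.539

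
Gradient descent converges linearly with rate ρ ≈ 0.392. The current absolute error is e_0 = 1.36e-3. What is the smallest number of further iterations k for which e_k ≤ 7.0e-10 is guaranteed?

After k steps, e_k ≈ 1.36e-3·0.392^k.
Need 0.392^k ≤ 7.0e-10/1.36e-3 = 5.14706e-07.
k ≥ ln(5.14706e-07)/ln(0.392) = -14.4797/-0.93649 = 15.462.
Smallest integer k = 16.

16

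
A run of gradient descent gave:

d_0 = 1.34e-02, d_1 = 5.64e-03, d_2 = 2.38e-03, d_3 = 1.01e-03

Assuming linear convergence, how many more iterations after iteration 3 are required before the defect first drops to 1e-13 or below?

Rate ρ ≈ d_3/d_2 = 1.01e-03/2.38e-03 = 0.4244.
After j more steps, d_{3+j} ≈ 1.01e-03·ρ^j; need ρ^j ≤ 1e-13/1.01e-03 = 9.90099e-11.
j ≥ ln(9.90099e-11)/ln(0.4244) = -23.0358/-0.85708 = 26.877.
So 27 more iterations are needed.

27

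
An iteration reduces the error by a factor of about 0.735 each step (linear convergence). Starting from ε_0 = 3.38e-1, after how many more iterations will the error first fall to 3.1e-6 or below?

After k steps, ε_k ≈ 3.38e-1·0.735^k.
Need 0.735^k ≤ 3.1e-6/3.38e-1 = 9.1716e-06.
k ≥ ln(9.1716e-06)/ln(0.735) = -11.5994/-0.30788 = 37.675.
Smallest integer k = 38.

38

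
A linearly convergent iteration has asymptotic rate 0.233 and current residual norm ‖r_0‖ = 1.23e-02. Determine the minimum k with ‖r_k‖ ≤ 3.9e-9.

After k steps, ‖r_k‖ ≈ 1.23e-02·0.233^k.
Need 0.233^k ≤ 3.9e-9/1.23e-02 = 3.17073e-07.
k ≥ ln(3.17073e-07)/ln(0.233) = -14.9641/-1.45672 = 10.272.
Smallest integer k = 11.

11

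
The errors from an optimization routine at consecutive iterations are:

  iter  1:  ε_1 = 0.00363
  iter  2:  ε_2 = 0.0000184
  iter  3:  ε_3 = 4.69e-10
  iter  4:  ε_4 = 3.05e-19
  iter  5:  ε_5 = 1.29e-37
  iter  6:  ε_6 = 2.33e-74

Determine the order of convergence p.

Consecutive ratios: ε_6/ε_5 = 2.33e-74/1.29e-37 = 1.8062e-37, ε_5/ε_4 = 1.29e-37/3.05e-19 = 4.22951e-19.
p ≈ ln(1.8062e-37)/ln(4.22951e-19) = -84.6044/-42.3070 ≈ 2.00.
So the convergence is quadratic (order 2).

2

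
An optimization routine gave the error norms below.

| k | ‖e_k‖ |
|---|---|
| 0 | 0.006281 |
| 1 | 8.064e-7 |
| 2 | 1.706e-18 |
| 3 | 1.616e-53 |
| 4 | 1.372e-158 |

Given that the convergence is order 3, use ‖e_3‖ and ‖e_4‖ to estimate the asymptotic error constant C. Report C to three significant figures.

C ≈ ‖e_4‖ / ‖e_3‖^3
  = 1.372e-158 / (1.616e-53)^3
  = 1.372e-158 / 4.22011e-159 ≈ 3.2511

3.25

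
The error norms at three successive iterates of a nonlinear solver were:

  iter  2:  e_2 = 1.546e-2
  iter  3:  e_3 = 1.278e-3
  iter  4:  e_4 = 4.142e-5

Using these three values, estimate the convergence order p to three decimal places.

p ≈ ln(e_4/e_3) / ln(e_3/e_2)
  = ln(4.142e-5/1.278e-3) / ln(1.278e-3/1.546e-2)
  = ln(0.03241) / ln(0.0826649)
  = -3.429288 / -2.492960 ≈ 1.375589

1.376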